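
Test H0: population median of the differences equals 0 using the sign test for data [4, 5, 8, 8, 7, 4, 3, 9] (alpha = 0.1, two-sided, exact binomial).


Step 1: Discard zero differences. Original n = 8; n_eff = number of nonzero differences = 8.
Nonzero differences (with sign): +4, +5, +8, +8, +7, +4, +3, +9
Step 2: Count signs: positive = 8, negative = 0.
Step 3: Under H0: P(positive) = 0.5, so the number of positives S ~ Bin(8, 0.5).
Step 4: Two-sided exact p-value = sum of Bin(8,0.5) probabilities at or below the observed probability = 0.007812.
Step 5: alpha = 0.1. reject H0.

n_eff = 8, pos = 8, neg = 0, p = 0.007812, reject H0.


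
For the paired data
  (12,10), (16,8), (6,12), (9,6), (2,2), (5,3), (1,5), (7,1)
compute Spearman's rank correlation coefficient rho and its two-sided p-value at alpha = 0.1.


Step 1: Rank x and y separately (midranks; no ties here).
rank(x): 12->7, 16->8, 6->4, 9->6, 2->2, 5->3, 1->1, 7->5
rank(y): 10->7, 8->6, 12->8, 6->5, 2->2, 3->3, 5->4, 1->1
Step 2: d_i = R_x(i) - R_y(i); compute d_i^2.
  (7-7)^2=0, (8-6)^2=4, (4-8)^2=16, (6-5)^2=1, (2-2)^2=0, (3-3)^2=0, (1-4)^2=9, (5-1)^2=16
sum(d^2) = 46.
Step 3: rho = 1 - 6*46 / (8*(8^2 - 1)) = 1 - 276/504 = 0.452381.
Step 4: Under H0, t = rho * sqrt((n-2)/(1-rho^2)) = 1.2425 ~ t(6).
Step 5: Two-sided p-value from the t-distribution with 6 df = 0.260405.
Step 6: alpha = 0.1. fail to reject H0.

rho = 0.4524, p = 0.260405, fail to reject H0 at alpha = 0.1.


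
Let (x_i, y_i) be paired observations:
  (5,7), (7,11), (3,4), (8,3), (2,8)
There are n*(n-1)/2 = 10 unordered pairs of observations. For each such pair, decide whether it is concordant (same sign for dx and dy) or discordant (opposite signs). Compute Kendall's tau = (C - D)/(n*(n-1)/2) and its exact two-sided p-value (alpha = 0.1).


Step 1: Enumerate the 10 unordered pairs (i,j) with i<j and classify each by sign(x_j-x_i) * sign(y_j-y_i).
  (1,2):dx=+2,dy=+4->C; (1,3):dx=-2,dy=-3->C; (1,4):dx=+3,dy=-4->D; (1,5):dx=-3,dy=+1->D
  (2,3):dx=-4,dy=-7->C; (2,4):dx=+1,dy=-8->D; (2,5):dx=-5,dy=-3->C; (3,4):dx=+5,dy=-1->D
  (3,5):dx=-1,dy=+4->D; (4,5):dx=-6,dy=+5->D
Step 2: C = 4, D = 6, total pairs = 10.
Step 3: tau = (C - D)/(n(n-1)/2) = (4 - 6)/10 = -0.200000.
Step 4: Exact two-sided p-value (enumerate n! = 120 permutations of y under H0): p = 0.816667.
Step 5: alpha = 0.1. fail to reject H0.

tau_b = -0.2000 (C=4, D=6), p = 0.816667, fail to reject H0.


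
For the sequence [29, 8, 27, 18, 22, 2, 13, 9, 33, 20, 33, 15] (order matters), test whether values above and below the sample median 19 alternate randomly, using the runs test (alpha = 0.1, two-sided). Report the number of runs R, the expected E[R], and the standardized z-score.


Step 1: Compute median = 19; label A = above, B = below.
Labels in order: ABABABBBAAAB  (n_A = 6, n_B = 6)
Step 2: Count runs R = 8.
Step 3: Under H0 (random ordering), E[R] = 2*n_A*n_B/(n_A+n_B) + 1 = 2*6*6/12 + 1 = 7.0000.
        Var[R] = 2*n_A*n_B*(2*n_A*n_B - n_A - n_B) / ((n_A+n_B)^2 * (n_A+n_B-1)) = 4320/1584 = 2.7273.
        SD[R] = 1.6514.
Step 4: Continuity-corrected z = (R - 0.5 - E[R]) / SD[R] = (8 - 0.5 - 7.0000) / 1.6514 = 0.3028.
Step 5: Two-sided p-value via normal approximation = 2*(1 - Phi(|z|)) = 0.762069.
Step 6: alpha = 0.1. fail to reject H0.

R = 8, z = 0.3028, p = 0.762069, fail to reject H0.


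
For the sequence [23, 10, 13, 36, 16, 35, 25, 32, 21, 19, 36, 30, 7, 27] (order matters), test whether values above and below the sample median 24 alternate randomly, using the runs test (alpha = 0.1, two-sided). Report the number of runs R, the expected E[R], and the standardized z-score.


Step 1: Compute median = 24; label A = above, B = below.
Labels in order: BBBABAAABBAABA  (n_A = 7, n_B = 7)
Step 2: Count runs R = 8.
Step 3: Under H0 (random ordering), E[R] = 2*n_A*n_B/(n_A+n_B) + 1 = 2*7*7/14 + 1 = 8.0000.
        Var[R] = 2*n_A*n_B*(2*n_A*n_B - n_A - n_B) / ((n_A+n_B)^2 * (n_A+n_B-1)) = 8232/2548 = 3.2308.
        SD[R] = 1.7974.
Step 4: R = E[R], so z = 0 with no continuity correction.
Step 5: Two-sided p-value via normal approximation = 2*(1 - Phi(|z|)) = 1.000000.
Step 6: alpha = 0.1. fail to reject H0.

R = 8, z = 0.0000, p = 1.000000, fail to reject H0.


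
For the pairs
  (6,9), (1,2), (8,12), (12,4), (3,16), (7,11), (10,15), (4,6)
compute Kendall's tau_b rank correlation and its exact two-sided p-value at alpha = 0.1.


Step 1: Enumerate the 28 unordered pairs (i,j) with i<j and classify each by sign(x_j-x_i) * sign(y_j-y_i).
  (1,2):dx=-5,dy=-7->C; (1,3):dx=+2,dy=+3->C; (1,4):dx=+6,dy=-5->D; (1,5):dx=-3,dy=+7->D
  (1,6):dx=+1,dy=+2->C; (1,7):dx=+4,dy=+6->C; (1,8):dx=-2,dy=-3->C; (2,3):dx=+7,dy=+10->C
  (2,4):dx=+11,dy=+2->C; (2,5):dx=+2,dy=+14->C; (2,6):dx=+6,dy=+9->C; (2,7):dx=+9,dy=+13->C
  (2,8):dx=+3,dy=+4->C; (3,4):dx=+4,dy=-8->D; (3,5):dx=-5,dy=+4->D; (3,6):dx=-1,dy=-1->C
  (3,7):dx=+2,dy=+3->C; (3,8):dx=-4,dy=-6->C; (4,5):dx=-9,dy=+12->D; (4,6):dx=-5,dy=+7->D
  (4,7):dx=-2,dy=+11->D; (4,8):dx=-8,dy=+2->D; (5,6):dx=+4,dy=-5->D; (5,7):dx=+7,dy=-1->D
  (5,8):dx=+1,dy=-10->D; (6,7):dx=+3,dy=+4->C; (6,8):dx=-3,dy=-5->C; (7,8):dx=-6,dy=-9->C
Step 2: C = 17, D = 11, total pairs = 28.
Step 3: tau = (C - D)/(n(n-1)/2) = (17 - 11)/28 = 0.214286.
Step 4: Exact two-sided p-value (enumerate n! = 40320 permutations of y under H0): p = 0.548413.
Step 5: alpha = 0.1. fail to reject H0.

tau_b = 0.2143 (C=17, D=11), p = 0.548413, fail to reject H0.


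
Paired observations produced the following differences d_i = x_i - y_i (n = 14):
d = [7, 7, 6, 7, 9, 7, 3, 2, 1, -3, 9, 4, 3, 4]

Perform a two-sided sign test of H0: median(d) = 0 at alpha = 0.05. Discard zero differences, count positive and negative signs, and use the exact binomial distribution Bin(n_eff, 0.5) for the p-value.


Step 1: Discard zero differences. Original n = 14; n_eff = number of nonzero differences = 14.
Nonzero differences (with sign): +7, +7, +6, +7, +9, +7, +3, +2, +1, -3, +9, +4, +3, +4
Step 2: Count signs: positive = 13, negative = 1.
Step 3: Under H0: P(positive) = 0.5, so the number of positives S ~ Bin(14, 0.5).
Step 4: Two-sided exact p-value = sum of Bin(14,0.5) probabilities at or below the observed probability = 0.001831.
Step 5: alpha = 0.05. reject H0.

n_eff = 14, pos = 13, neg = 1, p = 0.001831, reject H0.


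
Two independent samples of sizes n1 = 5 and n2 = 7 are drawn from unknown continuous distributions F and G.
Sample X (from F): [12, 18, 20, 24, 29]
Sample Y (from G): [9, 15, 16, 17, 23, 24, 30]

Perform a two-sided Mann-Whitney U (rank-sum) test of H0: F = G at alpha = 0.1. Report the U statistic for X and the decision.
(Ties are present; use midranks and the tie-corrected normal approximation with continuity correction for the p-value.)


Step 1: Combine and sort all 12 observations; assign midranks.
sorted (value, group): (9,Y), (12,X), (15,Y), (16,Y), (17,Y), (18,X), (20,X), (23,Y), (24,X), (24,Y), (29,X), (30,Y)
ranks: 9->1, 12->2, 15->3, 16->4, 17->5, 18->6, 20->7, 23->8, 24->9.5, 24->9.5, 29->11, 30->12
Step 2: Rank sum for X: R1 = 2 + 6 + 7 + 9.5 + 11 = 35.5.
Step 3: U_X = R1 - n1(n1+1)/2 = 35.5 - 5*6/2 = 35.5 - 15 = 20.5.
       U_Y = n1*n2 - U_X = 35 - 20.5 = 14.5.
Step 4: Ties are present, so use the tie-corrected normal approximation (with continuity correction) for the p-value.
Step 5: p-value = 0.684221; compare to alpha = 0.1. fail to reject H0.

U_X = 20.5, p = 0.684221, fail to reject H0 at alpha = 0.1.


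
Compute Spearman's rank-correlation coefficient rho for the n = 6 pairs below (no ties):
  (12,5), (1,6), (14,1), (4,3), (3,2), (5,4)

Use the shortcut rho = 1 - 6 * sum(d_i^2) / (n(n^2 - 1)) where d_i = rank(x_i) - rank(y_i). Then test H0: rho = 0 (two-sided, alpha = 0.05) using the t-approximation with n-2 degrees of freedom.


Step 1: Rank x and y separately (midranks; no ties here).
rank(x): 12->5, 1->1, 14->6, 4->3, 3->2, 5->4
rank(y): 5->5, 6->6, 1->1, 3->3, 2->2, 4->4
Step 2: d_i = R_x(i) - R_y(i); compute d_i^2.
  (5-5)^2=0, (1-6)^2=25, (6-1)^2=25, (3-3)^2=0, (2-2)^2=0, (4-4)^2=0
sum(d^2) = 50.
Step 3: rho = 1 - 6*50 / (6*(6^2 - 1)) = 1 - 300/210 = -0.428571.
Step 4: Under H0, t = rho * sqrt((n-2)/(1-rho^2)) = -0.9487 ~ t(4).
Step 5: Two-sided p-value from the t-distribution with 4 df = 0.396501.
Step 6: alpha = 0.05. fail to reject H0.

rho = -0.4286, p = 0.396501, fail to reject H0 at alpha = 0.05.


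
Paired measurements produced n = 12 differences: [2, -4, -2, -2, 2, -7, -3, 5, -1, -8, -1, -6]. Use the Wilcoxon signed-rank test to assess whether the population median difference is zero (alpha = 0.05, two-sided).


Step 1: Drop any zero differences (none here) and take |d_i|.
|d| = [2, 4, 2, 2, 2, 7, 3, 5, 1, 8, 1, 6]
Step 2: Midrank |d_i| (ties get averaged ranks).
ranks: |2|->4.5, |4|->8, |2|->4.5, |2|->4.5, |2|->4.5, |7|->11, |3|->7, |5|->9, |1|->1.5, |8|->12, |1|->1.5, |6|->10
Step 3: Attach original signs; sum ranks with positive sign and with negative sign.
W+ = 4.5 + 4.5 + 9 = 18
W- = 8 + 4.5 + 4.5 + 11 + 7 + 1.5 + 12 + 1.5 + 10 = 60
(Check: W+ + W- = 78 should equal n(n+1)/2 = 78.)
Step 4: Test statistic W = min(W+, W-) = 18.
Step 5: Ties in |d|, so use the tie-corrected normal approximation.
        E[W] = n(n+1)/4 = 12*13/4 = 39.
        Tie groups: |d|=1 (t=2), |d|=2 (t=4); sum(t^3 - t) = 66.
        Var[W] = n(n+1)(2n+1)/24 - sum(t^3-t)/48 = 3900/24 - 66/48 = 161.125.
        z = (W - E[W]) / sqrt(Var[W]) = (18 - 39) / 12.6935 = -1.6544.
        Two-sided p = 2*Phi(z) = 0.098048.
Step 6: alpha = 0.05. fail to reject H0.

W+ = 18, W- = 60, W = min = 18, p = 0.098048, fail to reject H0.


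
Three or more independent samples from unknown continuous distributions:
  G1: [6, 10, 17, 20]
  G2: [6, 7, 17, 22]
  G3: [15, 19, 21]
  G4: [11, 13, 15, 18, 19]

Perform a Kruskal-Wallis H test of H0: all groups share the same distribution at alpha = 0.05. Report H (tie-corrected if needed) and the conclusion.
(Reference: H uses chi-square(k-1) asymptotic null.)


Step 1: Combine all N = 16 observations and assign midranks.
sorted (value, group, rank): (6,G1,1.5), (6,G2,1.5), (7,G2,3), (10,G1,4), (11,G4,5), (13,G4,6), (15,G3,7.5), (15,G4,7.5), (17,G1,9.5), (17,G2,9.5), (18,G4,11), (19,G3,12.5), (19,G4,12.5), (20,G1,14), (21,G3,15), (22,G2,16)
Step 2: Sum ranks within each group.
R_1 = 29 (n_1 = 4)
R_2 = 30 (n_2 = 4)
R_3 = 35 (n_3 = 3)
R_4 = 42 (n_4 = 5)
Step 3: H = 12/(N(N+1)) * sum(R_i^2/n_i) - 3(N+1)
     = 12/(16*17) * (29^2/4 + 30^2/4 + 35^2/3 + 42^2/5) - 3*17
     = 0.044118 * 1196.38 - 51
     = 1.781618.
Step 4: Ties present; correction factor C = 1 - 24/(16^3 - 16) = 0.994118. Corrected H = 1.781618 / 0.994118 = 1.792160.
Step 5: Under H0, H ~ chi^2(3); p-value = 0.616643.
Step 6: alpha = 0.05. fail to reject H0.

H = 1.7922, df = 3, p = 0.616643, fail to reject H0.


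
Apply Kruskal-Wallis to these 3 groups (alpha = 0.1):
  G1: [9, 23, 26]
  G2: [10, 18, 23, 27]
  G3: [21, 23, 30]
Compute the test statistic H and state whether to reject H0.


Step 1: Combine all N = 10 observations and assign midranks.
sorted (value, group, rank): (9,G1,1), (10,G2,2), (18,G2,3), (21,G3,4), (23,G1,6), (23,G2,6), (23,G3,6), (26,G1,8), (27,G2,9), (30,G3,10)
Step 2: Sum ranks within each group.
R_1 = 15 (n_1 = 3)
R_2 = 20 (n_2 = 4)
R_3 = 20 (n_3 = 3)
Step 3: H = 12/(N(N+1)) * sum(R_i^2/n_i) - 3(N+1)
     = 12/(10*11) * (15^2/3 + 20^2/4 + 20^2/3) - 3*11
     = 0.109091 * 308.333 - 33
     = 0.636364.
Step 4: Ties present; correction factor C = 1 - 24/(10^3 - 10) = 0.975758. Corrected H = 0.636364 / 0.975758 = 0.652174.
Step 5: Under H0, H ~ chi^2(2); p-value = 0.721742.
Step 6: alpha = 0.1. fail to reject H0.

H = 0.6522, df = 2, p = 0.721742, fail to reject H0.


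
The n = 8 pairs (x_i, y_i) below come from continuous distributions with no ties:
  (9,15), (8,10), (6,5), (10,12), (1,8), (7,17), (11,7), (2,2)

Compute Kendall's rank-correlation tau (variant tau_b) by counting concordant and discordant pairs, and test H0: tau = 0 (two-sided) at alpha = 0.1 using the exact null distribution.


Step 1: Enumerate the 28 unordered pairs (i,j) with i<j and classify each by sign(x_j-x_i) * sign(y_j-y_i).
  (1,2):dx=-1,dy=-5->C; (1,3):dx=-3,dy=-10->C; (1,4):dx=+1,dy=-3->D; (1,5):dx=-8,dy=-7->C
  (1,6):dx=-2,dy=+2->D; (1,7):dx=+2,dy=-8->D; (1,8):dx=-7,dy=-13->C; (2,3):dx=-2,dy=-5->C
  (2,4):dx=+2,dy=+2->C; (2,5):dx=-7,dy=-2->C; (2,6):dx=-1,dy=+7->D; (2,7):dx=+3,dy=-3->D
  (2,8):dx=-6,dy=-8->C; (3,4):dx=+4,dy=+7->C; (3,5):dx=-5,dy=+3->D; (3,6):dx=+1,dy=+12->C
  (3,7):dx=+5,dy=+2->C; (3,8):dx=-4,dy=-3->C; (4,5):dx=-9,dy=-4->C; (4,6):dx=-3,dy=+5->D
  (4,7):dx=+1,dy=-5->D; (4,8):dx=-8,dy=-10->C; (5,6):dx=+6,dy=+9->C; (5,7):dx=+10,dy=-1->D
  (5,8):dx=+1,dy=-6->D; (6,7):dx=+4,dy=-10->D; (6,8):dx=-5,dy=-15->C; (7,8):dx=-9,dy=-5->C
Step 2: C = 17, D = 11, total pairs = 28.
Step 3: tau = (C - D)/(n(n-1)/2) = (17 - 11)/28 = 0.214286.
Step 4: Exact two-sided p-value (enumerate n! = 40320 permutations of y under H0): p = 0.548413.
Step 5: alpha = 0.1. fail to reject H0.

tau_b = 0.2143 (C=17, D=11), p = 0.548413, fail to reject H0.


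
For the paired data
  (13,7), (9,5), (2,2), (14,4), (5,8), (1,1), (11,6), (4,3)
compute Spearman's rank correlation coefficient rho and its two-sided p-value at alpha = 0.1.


Step 1: Rank x and y separately (midranks; no ties here).
rank(x): 13->7, 9->5, 2->2, 14->8, 5->4, 1->1, 11->6, 4->3
rank(y): 7->7, 5->5, 2->2, 4->4, 8->8, 1->1, 6->6, 3->3
Step 2: d_i = R_x(i) - R_y(i); compute d_i^2.
  (7-7)^2=0, (5-5)^2=0, (2-2)^2=0, (8-4)^2=16, (4-8)^2=16, (1-1)^2=0, (6-6)^2=0, (3-3)^2=0
sum(d^2) = 32.
Step 3: rho = 1 - 6*32 / (8*(8^2 - 1)) = 1 - 192/504 = 0.619048.
Step 4: Under H0, t = rho * sqrt((n-2)/(1-rho^2)) = 1.9308 ~ t(6).
Step 5: Two-sided p-value from the t-distribution with 6 df = 0.101733.
Step 6: alpha = 0.1. fail to reject H0.

rho = 0.6190, p = 0.101733, fail to reject H0 at alpha = 0.1.


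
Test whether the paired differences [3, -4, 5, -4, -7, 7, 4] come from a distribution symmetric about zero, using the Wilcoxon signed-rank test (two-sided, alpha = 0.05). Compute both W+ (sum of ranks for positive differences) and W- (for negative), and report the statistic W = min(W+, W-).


Step 1: Drop any zero differences (none here) and take |d_i|.
|d| = [3, 4, 5, 4, 7, 7, 4]
Step 2: Midrank |d_i| (ties get averaged ranks).
ranks: |3|->1, |4|->3, |5|->5, |4|->3, |7|->6.5, |7|->6.5, |4|->3
Step 3: Attach original signs; sum ranks with positive sign and with negative sign.
W+ = 1 + 5 + 6.5 + 3 = 15.5
W- = 3 + 3 + 6.5 = 12.5
(Check: W+ + W- = 28 should equal n(n+1)/2 = 28.)
Step 4: Test statistic W = min(W+, W-) = 12.5.
Step 5: Ties in |d|, so use the tie-corrected normal approximation.
        E[W] = n(n+1)/4 = 7*8/4 = 14.
        Tie groups: |d|=4 (t=3), |d|=7 (t=2); sum(t^3 - t) = 30.
        Var[W] = n(n+1)(2n+1)/24 - sum(t^3-t)/48 = 840/24 - 30/48 = 34.375.
        z = (W - E[W]) / sqrt(Var[W]) = (12.5 - 14) / 5.8630 = -0.2558.
        Two-sided p = 2*Phi(z) = 0.798074.
Step 6: alpha = 0.05. fail to reject H0.

W+ = 15.5, W- = 12.5, W = min = 12.5, p = 0.798074, fail to reject H0.


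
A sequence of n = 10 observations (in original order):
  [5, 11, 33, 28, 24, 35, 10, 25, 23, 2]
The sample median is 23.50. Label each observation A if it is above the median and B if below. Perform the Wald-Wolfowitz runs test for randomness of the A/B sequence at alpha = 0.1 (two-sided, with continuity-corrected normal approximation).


Step 1: Compute median = 23.50; label A = above, B = below.
Labels in order: BBAAAABABB  (n_A = 5, n_B = 5)
Step 2: Count runs R = 5.
Step 3: Under H0 (random ordering), E[R] = 2*n_A*n_B/(n_A+n_B) + 1 = 2*5*5/10 + 1 = 6.0000.
        Var[R] = 2*n_A*n_B*(2*n_A*n_B - n_A - n_B) / ((n_A+n_B)^2 * (n_A+n_B-1)) = 2000/900 = 2.2222.
        SD[R] = 1.4907.
Step 4: Continuity-corrected z = (R + 0.5 - E[R]) / SD[R] = (5 + 0.5 - 6.0000) / 1.4907 = -0.3354.
Step 5: Two-sided p-value via normal approximation = 2*(1 - Phi(|z|)) = 0.737316.
Step 6: alpha = 0.1. fail to reject H0.

R = 5, z = -0.3354, p = 0.737316, fail to reject H0.


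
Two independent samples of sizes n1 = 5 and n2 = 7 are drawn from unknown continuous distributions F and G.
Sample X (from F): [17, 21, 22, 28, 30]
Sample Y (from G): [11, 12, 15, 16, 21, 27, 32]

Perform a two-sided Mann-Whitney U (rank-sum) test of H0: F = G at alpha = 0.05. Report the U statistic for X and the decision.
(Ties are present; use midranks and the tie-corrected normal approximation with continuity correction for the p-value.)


Step 1: Combine and sort all 12 observations; assign midranks.
sorted (value, group): (11,Y), (12,Y), (15,Y), (16,Y), (17,X), (21,X), (21,Y), (22,X), (27,Y), (28,X), (30,X), (32,Y)
ranks: 11->1, 12->2, 15->3, 16->4, 17->5, 21->6.5, 21->6.5, 22->8, 27->9, 28->10, 30->11, 32->12
Step 2: Rank sum for X: R1 = 5 + 6.5 + 8 + 10 + 11 = 40.5.
Step 3: U_X = R1 - n1(n1+1)/2 = 40.5 - 5*6/2 = 40.5 - 15 = 25.5.
       U_Y = n1*n2 - U_X = 35 - 25.5 = 9.5.
Step 4: Ties are present, so use the tie-corrected normal approximation (with continuity correction) for the p-value.
Step 5: p-value = 0.222415; compare to alpha = 0.05. fail to reject H0.

U_X = 25.5, p = 0.222415, fail to reject H0 at alpha = 0.05.


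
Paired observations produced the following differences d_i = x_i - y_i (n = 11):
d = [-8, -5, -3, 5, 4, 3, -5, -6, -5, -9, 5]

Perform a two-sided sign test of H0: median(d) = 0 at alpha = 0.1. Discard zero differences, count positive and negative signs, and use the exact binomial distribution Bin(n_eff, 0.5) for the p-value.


Step 1: Discard zero differences. Original n = 11; n_eff = number of nonzero differences = 11.
Nonzero differences (with sign): -8, -5, -3, +5, +4, +3, -5, -6, -5, -9, +5
Step 2: Count signs: positive = 4, negative = 7.
Step 3: Under H0: P(positive) = 0.5, so the number of positives S ~ Bin(11, 0.5).
Step 4: Two-sided exact p-value = sum of Bin(11,0.5) probabilities at or below the observed probability = 0.548828.
Step 5: alpha = 0.1. fail to reject H0.

n_eff = 11, pos = 4, neg = 7, p = 0.548828, fail to reject H0.


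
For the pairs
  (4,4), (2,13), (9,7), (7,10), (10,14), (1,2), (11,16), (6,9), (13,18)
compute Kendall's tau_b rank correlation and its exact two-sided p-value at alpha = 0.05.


Step 1: Enumerate the 36 unordered pairs (i,j) with i<j and classify each by sign(x_j-x_i) * sign(y_j-y_i).
  (1,2):dx=-2,dy=+9->D; (1,3):dx=+5,dy=+3->C; (1,4):dx=+3,dy=+6->C; (1,5):dx=+6,dy=+10->C
  (1,6):dx=-3,dy=-2->C; (1,7):dx=+7,dy=+12->C; (1,8):dx=+2,dy=+5->C; (1,9):dx=+9,dy=+14->C
  (2,3):dx=+7,dy=-6->D; (2,4):dx=+5,dy=-3->D; (2,5):dx=+8,dy=+1->C; (2,6):dx=-1,dy=-11->C
  (2,7):dx=+9,dy=+3->C; (2,8):dx=+4,dy=-4->D; (2,9):dx=+11,dy=+5->C; (3,4):dx=-2,dy=+3->D
  (3,5):dx=+1,dy=+7->C; (3,6):dx=-8,dy=-5->C; (3,7):dx=+2,dy=+9->C; (3,8):dx=-3,dy=+2->D
  (3,9):dx=+4,dy=+11->C; (4,5):dx=+3,dy=+4->C; (4,6):dx=-6,dy=-8->C; (4,7):dx=+4,dy=+6->C
  (4,8):dx=-1,dy=-1->C; (4,9):dx=+6,dy=+8->C; (5,6):dx=-9,dy=-12->C; (5,7):dx=+1,dy=+2->C
  (5,8):dx=-4,dy=-5->C; (5,9):dx=+3,dy=+4->C; (6,7):dx=+10,dy=+14->C; (6,8):dx=+5,dy=+7->C
  (6,9):dx=+12,dy=+16->C; (7,8):dx=-5,dy=-7->C; (7,9):dx=+2,dy=+2->C; (8,9):dx=+7,dy=+9->C
Step 2: C = 30, D = 6, total pairs = 36.
Step 3: tau = (C - D)/(n(n-1)/2) = (30 - 6)/36 = 0.666667.
Step 4: Exact two-sided p-value (enumerate n! = 362880 permutations of y under H0): p = 0.012665.
Step 5: alpha = 0.05. reject H0.

tau_b = 0.6667 (C=30, D=6), p = 0.012665, reject H0.


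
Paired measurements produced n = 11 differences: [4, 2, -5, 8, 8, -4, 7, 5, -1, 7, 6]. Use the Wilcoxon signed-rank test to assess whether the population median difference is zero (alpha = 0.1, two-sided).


Step 1: Drop any zero differences (none here) and take |d_i|.
|d| = [4, 2, 5, 8, 8, 4, 7, 5, 1, 7, 6]
Step 2: Midrank |d_i| (ties get averaged ranks).
ranks: |4|->3.5, |2|->2, |5|->5.5, |8|->10.5, |8|->10.5, |4|->3.5, |7|->8.5, |5|->5.5, |1|->1, |7|->8.5, |6|->7
Step 3: Attach original signs; sum ranks with positive sign and with negative sign.
W+ = 3.5 + 2 + 10.5 + 10.5 + 8.5 + 5.5 + 8.5 + 7 = 56
W- = 5.5 + 3.5 + 1 = 10
(Check: W+ + W- = 66 should equal n(n+1)/2 = 66.)
Step 4: Test statistic W = min(W+, W-) = 10.
Step 5: Ties in |d|, so use the tie-corrected normal approximation.
        E[W] = n(n+1)/4 = 11*12/4 = 33.
        Tie groups: |d|=4 (t=2), |d|=5 (t=2), |d|=7 (t=2), |d|=8 (t=2); sum(t^3 - t) = 24.
        Var[W] = n(n+1)(2n+1)/24 - sum(t^3-t)/48 = 3036/24 - 24/48 = 126.
        z = (W - E[W]) / sqrt(Var[W]) = (10 - 33) / 11.2250 = -2.0490.
        Two-sided p = 2*Phi(z) = 0.040462.
Step 6: alpha = 0.1. reject H0.

W+ = 56, W- = 10, W = min = 10, p = 0.040462, reject H0.


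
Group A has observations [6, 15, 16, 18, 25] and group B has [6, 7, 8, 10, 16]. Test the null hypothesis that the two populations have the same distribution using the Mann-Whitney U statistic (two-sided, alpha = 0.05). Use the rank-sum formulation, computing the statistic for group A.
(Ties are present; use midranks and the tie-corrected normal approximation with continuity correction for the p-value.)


Step 1: Combine and sort all 10 observations; assign midranks.
sorted (value, group): (6,X), (6,Y), (7,Y), (8,Y), (10,Y), (15,X), (16,X), (16,Y), (18,X), (25,X)
ranks: 6->1.5, 6->1.5, 7->3, 8->4, 10->5, 15->6, 16->7.5, 16->7.5, 18->9, 25->10
Step 2: Rank sum for X: R1 = 1.5 + 6 + 7.5 + 9 + 10 = 34.
Step 3: U_X = R1 - n1(n1+1)/2 = 34 - 5*6/2 = 34 - 15 = 19.
       U_Y = n1*n2 - U_X = 25 - 19 = 6.
Step 4: Ties are present, so use the tie-corrected normal approximation (with continuity correction) for the p-value.
Step 5: p-value = 0.207300; compare to alpha = 0.05. fail to reject H0.

U_X = 19, p = 0.207300, fail to reject H0 at alpha = 0.05.


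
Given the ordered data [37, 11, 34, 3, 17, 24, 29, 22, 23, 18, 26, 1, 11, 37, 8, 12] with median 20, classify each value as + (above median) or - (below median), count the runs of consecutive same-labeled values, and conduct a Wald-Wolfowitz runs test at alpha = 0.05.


Step 1: Compute median = 20; label A = above, B = below.
Labels in order: ABABBAAAABABBABB  (n_A = 8, n_B = 8)
Step 2: Count runs R = 10.
Step 3: Under H0 (random ordering), E[R] = 2*n_A*n_B/(n_A+n_B) + 1 = 2*8*8/16 + 1 = 9.0000.
        Var[R] = 2*n_A*n_B*(2*n_A*n_B - n_A - n_B) / ((n_A+n_B)^2 * (n_A+n_B-1)) = 14336/3840 = 3.7333.
        SD[R] = 1.9322.
Step 4: Continuity-corrected z = (R - 0.5 - E[R]) / SD[R] = (10 - 0.5 - 9.0000) / 1.9322 = 0.2588.
Step 5: Two-sided p-value via normal approximation = 2*(1 - Phi(|z|)) = 0.795809.
Step 6: alpha = 0.05. fail to reject H0.

R = 10, z = 0.2588, p = 0.795809, fail to reject H0.


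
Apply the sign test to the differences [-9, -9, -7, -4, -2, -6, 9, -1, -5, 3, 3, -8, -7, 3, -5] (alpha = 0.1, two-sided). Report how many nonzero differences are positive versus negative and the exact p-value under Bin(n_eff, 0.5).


Step 1: Discard zero differences. Original n = 15; n_eff = number of nonzero differences = 15.
Nonzero differences (with sign): -9, -9, -7, -4, -2, -6, +9, -1, -5, +3, +3, -8, -7, +3, -5
Step 2: Count signs: positive = 4, negative = 11.
Step 3: Under H0: P(positive) = 0.5, so the number of positives S ~ Bin(15, 0.5).
Step 4: Two-sided exact p-value = sum of Bin(15,0.5) probabilities at or below the observed probability = 0.118469.
Step 5: alpha = 0.1. fail to reject H0.

n_eff = 15, pos = 4, neg = 11, p = 0.118469, fail to reject H0.


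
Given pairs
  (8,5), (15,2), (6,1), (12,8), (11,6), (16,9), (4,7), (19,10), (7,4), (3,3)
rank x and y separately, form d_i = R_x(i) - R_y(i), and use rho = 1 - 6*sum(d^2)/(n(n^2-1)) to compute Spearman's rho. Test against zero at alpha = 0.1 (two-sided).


Step 1: Rank x and y separately (midranks; no ties here).
rank(x): 8->5, 15->8, 6->3, 12->7, 11->6, 16->9, 4->2, 19->10, 7->4, 3->1
rank(y): 5->5, 2->2, 1->1, 8->8, 6->6, 9->9, 7->7, 10->10, 4->4, 3->3
Step 2: d_i = R_x(i) - R_y(i); compute d_i^2.
  (5-5)^2=0, (8-2)^2=36, (3-1)^2=4, (7-8)^2=1, (6-6)^2=0, (9-9)^2=0, (2-7)^2=25, (10-10)^2=0, (4-4)^2=0, (1-3)^2=4
sum(d^2) = 70.
Step 3: rho = 1 - 6*70 / (10*(10^2 - 1)) = 1 - 420/990 = 0.575758.
Step 4: Under H0, t = rho * sqrt((n-2)/(1-rho^2)) = 1.9917 ~ t(8).
Step 5: Two-sided p-value from the t-distribution with 8 df = 0.081553.
Step 6: alpha = 0.1. reject H0.

rho = 0.5758, p = 0.081553, reject H0 at alpha = 0.1.


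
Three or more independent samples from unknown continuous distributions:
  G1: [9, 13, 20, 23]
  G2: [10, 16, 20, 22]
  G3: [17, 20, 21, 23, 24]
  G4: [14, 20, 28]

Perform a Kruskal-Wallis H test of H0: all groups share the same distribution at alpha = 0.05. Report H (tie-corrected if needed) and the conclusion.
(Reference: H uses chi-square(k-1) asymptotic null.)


Step 1: Combine all N = 16 observations and assign midranks.
sorted (value, group, rank): (9,G1,1), (10,G2,2), (13,G1,3), (14,G4,4), (16,G2,5), (17,G3,6), (20,G1,8.5), (20,G2,8.5), (20,G3,8.5), (20,G4,8.5), (21,G3,11), (22,G2,12), (23,G1,13.5), (23,G3,13.5), (24,G3,15), (28,G4,16)
Step 2: Sum ranks within each group.
R_1 = 26 (n_1 = 4)
R_2 = 27.5 (n_2 = 4)
R_3 = 54 (n_3 = 5)
R_4 = 28.5 (n_4 = 3)
Step 3: H = 12/(N(N+1)) * sum(R_i^2/n_i) - 3(N+1)
     = 12/(16*17) * (26^2/4 + 27.5^2/4 + 54^2/5 + 28.5^2/3) - 3*17
     = 0.044118 * 1212.01 - 51
     = 2.471140.
Step 4: Ties present; correction factor C = 1 - 66/(16^3 - 16) = 0.983824. Corrected H = 2.471140 / 0.983824 = 2.511771.
Step 5: Under H0, H ~ chi^2(3); p-value = 0.473168.
Step 6: alpha = 0.05. fail to reject H0.

H = 2.5118, df = 3, p = 0.473168, fail to reject H0.


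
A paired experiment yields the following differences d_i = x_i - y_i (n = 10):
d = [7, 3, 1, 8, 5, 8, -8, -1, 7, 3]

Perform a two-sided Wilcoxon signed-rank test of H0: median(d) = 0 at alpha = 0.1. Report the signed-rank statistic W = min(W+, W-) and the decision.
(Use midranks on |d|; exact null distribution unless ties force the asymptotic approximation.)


Step 1: Drop any zero differences (none here) and take |d_i|.
|d| = [7, 3, 1, 8, 5, 8, 8, 1, 7, 3]
Step 2: Midrank |d_i| (ties get averaged ranks).
ranks: |7|->6.5, |3|->3.5, |1|->1.5, |8|->9, |5|->5, |8|->9, |8|->9, |1|->1.5, |7|->6.5, |3|->3.5
Step 3: Attach original signs; sum ranks with positive sign and with negative sign.
W+ = 6.5 + 3.5 + 1.5 + 9 + 5 + 9 + 6.5 + 3.5 = 44.5
W- = 9 + 1.5 = 10.5
(Check: W+ + W- = 55 should equal n(n+1)/2 = 55.)
Step 4: Test statistic W = min(W+, W-) = 10.5.
Step 5: Ties in |d|, so use the tie-corrected normal approximation.
        E[W] = n(n+1)/4 = 10*11/4 = 27.5.
        Tie groups: |d|=1 (t=2), |d|=3 (t=2), |d|=7 (t=2), |d|=8 (t=3); sum(t^3 - t) = 42.
        Var[W] = n(n+1)(2n+1)/24 - sum(t^3-t)/48 = 2310/24 - 42/48 = 95.375.
        z = (W - E[W]) / sqrt(Var[W]) = (10.5 - 27.5) / 9.7660 = -1.7407.
        Two-sided p = 2*Phi(z) = 0.081731.
Step 6: alpha = 0.1. reject H0.

W+ = 44.5, W- = 10.5, W = min = 10.5, p = 0.081731, reject H0.


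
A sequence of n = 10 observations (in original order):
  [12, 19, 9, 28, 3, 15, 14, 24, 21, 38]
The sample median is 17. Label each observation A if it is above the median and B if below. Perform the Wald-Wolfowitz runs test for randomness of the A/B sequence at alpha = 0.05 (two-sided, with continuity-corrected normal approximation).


Step 1: Compute median = 17; label A = above, B = below.
Labels in order: BABABBBAAA  (n_A = 5, n_B = 5)
Step 2: Count runs R = 6.
Step 3: Under H0 (random ordering), E[R] = 2*n_A*n_B/(n_A+n_B) + 1 = 2*5*5/10 + 1 = 6.0000.
        Var[R] = 2*n_A*n_B*(2*n_A*n_B - n_A - n_B) / ((n_A+n_B)^2 * (n_A+n_B-1)) = 2000/900 = 2.2222.
        SD[R] = 1.4907.
Step 4: R = E[R], so z = 0 with no continuity correction.
Step 5: Two-sided p-value via normal approximation = 2*(1 - Phi(|z|)) = 1.000000.
Step 6: alpha = 0.05. fail to reject H0.

R = 6, z = 0.0000, p = 1.000000, fail to reject H0.


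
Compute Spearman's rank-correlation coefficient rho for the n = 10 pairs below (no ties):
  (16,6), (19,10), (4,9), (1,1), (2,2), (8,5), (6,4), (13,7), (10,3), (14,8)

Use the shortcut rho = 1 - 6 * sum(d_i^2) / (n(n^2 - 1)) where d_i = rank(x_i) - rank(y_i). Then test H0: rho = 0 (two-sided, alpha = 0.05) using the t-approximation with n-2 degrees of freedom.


Step 1: Rank x and y separately (midranks; no ties here).
rank(x): 16->9, 19->10, 4->3, 1->1, 2->2, 8->5, 6->4, 13->7, 10->6, 14->8
rank(y): 6->6, 10->10, 9->9, 1->1, 2->2, 5->5, 4->4, 7->7, 3->3, 8->8
Step 2: d_i = R_x(i) - R_y(i); compute d_i^2.
  (9-6)^2=9, (10-10)^2=0, (3-9)^2=36, (1-1)^2=0, (2-2)^2=0, (5-5)^2=0, (4-4)^2=0, (7-7)^2=0, (6-3)^2=9, (8-8)^2=0
sum(d^2) = 54.
Step 3: rho = 1 - 6*54 / (10*(10^2 - 1)) = 1 - 324/990 = 0.672727.
Step 4: Under H0, t = rho * sqrt((n-2)/(1-rho^2)) = 2.5717 ~ t(8).
Step 5: Two-sided p-value from the t-distribution with 8 df = 0.033041.
Step 6: alpha = 0.05. reject H0.

rho = 0.6727, p = 0.033041, reject H0 at alpha = 0.05.


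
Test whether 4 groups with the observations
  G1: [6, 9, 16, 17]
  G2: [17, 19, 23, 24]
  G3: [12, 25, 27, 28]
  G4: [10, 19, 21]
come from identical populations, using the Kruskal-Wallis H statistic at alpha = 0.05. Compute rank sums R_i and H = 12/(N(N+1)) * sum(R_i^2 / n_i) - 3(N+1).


Step 1: Combine all N = 15 observations and assign midranks.
sorted (value, group, rank): (6,G1,1), (9,G1,2), (10,G4,3), (12,G3,4), (16,G1,5), (17,G1,6.5), (17,G2,6.5), (19,G2,8.5), (19,G4,8.5), (21,G4,10), (23,G2,11), (24,G2,12), (25,G3,13), (27,G3,14), (28,G3,15)
Step 2: Sum ranks within each group.
R_1 = 14.5 (n_1 = 4)
R_2 = 38 (n_2 = 4)
R_3 = 46 (n_3 = 4)
R_4 = 21.5 (n_4 = 3)
Step 3: H = 12/(N(N+1)) * sum(R_i^2/n_i) - 3(N+1)
     = 12/(15*16) * (14.5^2/4 + 38^2/4 + 46^2/4 + 21.5^2/3) - 3*16
     = 0.050000 * 1096.65 - 48
     = 6.832292.
Step 4: Ties present; correction factor C = 1 - 12/(15^3 - 15) = 0.996429. Corrected H = 6.832292 / 0.996429 = 6.856780.
Step 5: Under H0, H ~ chi^2(3); p-value = 0.076606.
Step 6: alpha = 0.05. fail to reject H0.

H = 6.8568, df = 3, p = 0.076606, fail to reject H0.


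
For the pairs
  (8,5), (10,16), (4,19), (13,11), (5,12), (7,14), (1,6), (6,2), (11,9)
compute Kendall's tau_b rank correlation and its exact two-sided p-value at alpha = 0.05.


Step 1: Enumerate the 36 unordered pairs (i,j) with i<j and classify each by sign(x_j-x_i) * sign(y_j-y_i).
  (1,2):dx=+2,dy=+11->C; (1,3):dx=-4,dy=+14->D; (1,4):dx=+5,dy=+6->C; (1,5):dx=-3,dy=+7->D
  (1,6):dx=-1,dy=+9->D; (1,7):dx=-7,dy=+1->D; (1,8):dx=-2,dy=-3->C; (1,9):dx=+3,dy=+4->C
  (2,3):dx=-6,dy=+3->D; (2,4):dx=+3,dy=-5->D; (2,5):dx=-5,dy=-4->C; (2,6):dx=-3,dy=-2->C
  (2,7):dx=-9,dy=-10->C; (2,8):dx=-4,dy=-14->C; (2,9):dx=+1,dy=-7->D; (3,4):dx=+9,dy=-8->D
  (3,5):dx=+1,dy=-7->D; (3,6):dx=+3,dy=-5->D; (3,7):dx=-3,dy=-13->C; (3,8):dx=+2,dy=-17->D
  (3,9):dx=+7,dy=-10->D; (4,5):dx=-8,dy=+1->D; (4,6):dx=-6,dy=+3->D; (4,7):dx=-12,dy=-5->C
  (4,8):dx=-7,dy=-9->C; (4,9):dx=-2,dy=-2->C; (5,6):dx=+2,dy=+2->C; (5,7):dx=-4,dy=-6->C
  (5,8):dx=+1,dy=-10->D; (5,9):dx=+6,dy=-3->D; (6,7):dx=-6,dy=-8->C; (6,8):dx=-1,dy=-12->C
  (6,9):dx=+4,dy=-5->D; (7,8):dx=+5,dy=-4->D; (7,9):dx=+10,dy=+3->C; (8,9):dx=+5,dy=+7->C
Step 2: C = 18, D = 18, total pairs = 36.
Step 3: tau = (C - D)/(n(n-1)/2) = (18 - 18)/36 = 0.000000.
Step 4: Exact two-sided p-value (enumerate n! = 362880 permutations of y under H0): p = 1.000000.
Step 5: alpha = 0.05. fail to reject H0.

tau_b = 0.0000 (C=18, D=18), p = 1.000000, fail to reject H0.


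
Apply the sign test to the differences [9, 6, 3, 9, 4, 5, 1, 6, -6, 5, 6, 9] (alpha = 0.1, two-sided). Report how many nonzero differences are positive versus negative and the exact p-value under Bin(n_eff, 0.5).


Step 1: Discard zero differences. Original n = 12; n_eff = number of nonzero differences = 12.
Nonzero differences (with sign): +9, +6, +3, +9, +4, +5, +1, +6, -6, +5, +6, +9
Step 2: Count signs: positive = 11, negative = 1.
Step 3: Under H0: P(positive) = 0.5, so the number of positives S ~ Bin(12, 0.5).
Step 4: Two-sided exact p-value = sum of Bin(12,0.5) probabilities at or below the observed probability = 0.006348.
Step 5: alpha = 0.1. reject H0.

n_eff = 12, pos = 11, neg = 1, p = 0.006348, reject H0.


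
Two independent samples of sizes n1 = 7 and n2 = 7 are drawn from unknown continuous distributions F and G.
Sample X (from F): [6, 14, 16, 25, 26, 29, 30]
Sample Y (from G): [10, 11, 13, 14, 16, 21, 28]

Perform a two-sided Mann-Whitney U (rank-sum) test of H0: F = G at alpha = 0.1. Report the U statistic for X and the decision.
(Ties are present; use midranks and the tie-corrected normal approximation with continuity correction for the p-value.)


Step 1: Combine and sort all 14 observations; assign midranks.
sorted (value, group): (6,X), (10,Y), (11,Y), (13,Y), (14,X), (14,Y), (16,X), (16,Y), (21,Y), (25,X), (26,X), (28,Y), (29,X), (30,X)
ranks: 6->1, 10->2, 11->3, 13->4, 14->5.5, 14->5.5, 16->7.5, 16->7.5, 21->9, 25->10, 26->11, 28->12, 29->13, 30->14
Step 2: Rank sum for X: R1 = 1 + 5.5 + 7.5 + 10 + 11 + 13 + 14 = 62.
Step 3: U_X = R1 - n1(n1+1)/2 = 62 - 7*8/2 = 62 - 28 = 34.
       U_Y = n1*n2 - U_X = 49 - 34 = 15.
Step 4: Ties are present, so use the tie-corrected normal approximation (with continuity correction) for the p-value.
Step 5: p-value = 0.249110; compare to alpha = 0.1. fail to reject H0.

U_X = 34, p = 0.249110, fail to reject H0 at alpha = 0.1.


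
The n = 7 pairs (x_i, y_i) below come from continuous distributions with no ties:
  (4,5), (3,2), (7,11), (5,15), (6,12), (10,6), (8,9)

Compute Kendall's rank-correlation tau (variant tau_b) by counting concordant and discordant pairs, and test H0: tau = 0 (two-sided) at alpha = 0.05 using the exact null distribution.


Step 1: Enumerate the 21 unordered pairs (i,j) with i<j and classify each by sign(x_j-x_i) * sign(y_j-y_i).
  (1,2):dx=-1,dy=-3->C; (1,3):dx=+3,dy=+6->C; (1,4):dx=+1,dy=+10->C; (1,5):dx=+2,dy=+7->C
  (1,6):dx=+6,dy=+1->C; (1,7):dx=+4,dy=+4->C; (2,3):dx=+4,dy=+9->C; (2,4):dx=+2,dy=+13->C
  (2,5):dx=+3,dy=+10->C; (2,6):dx=+7,dy=+4->C; (2,7):dx=+5,dy=+7->C; (3,4):dx=-2,dy=+4->D
  (3,5):dx=-1,dy=+1->D; (3,6):dx=+3,dy=-5->D; (3,7):dx=+1,dy=-2->D; (4,5):dx=+1,dy=-3->D
  (4,6):dx=+5,dy=-9->D; (4,7):dx=+3,dy=-6->D; (5,6):dx=+4,dy=-6->D; (5,7):dx=+2,dy=-3->D
  (6,7):dx=-2,dy=+3->D
Step 2: C = 11, D = 10, total pairs = 21.
Step 3: tau = (C - D)/(n(n-1)/2) = (11 - 10)/21 = 0.047619.
Step 4: Exact two-sided p-value (enumerate n! = 5040 permutations of y under H0): p = 1.000000.
Step 5: alpha = 0.05. fail to reject H0.

tau_b = 0.0476 (C=11, D=10), p = 1.000000, fail to reject H0.


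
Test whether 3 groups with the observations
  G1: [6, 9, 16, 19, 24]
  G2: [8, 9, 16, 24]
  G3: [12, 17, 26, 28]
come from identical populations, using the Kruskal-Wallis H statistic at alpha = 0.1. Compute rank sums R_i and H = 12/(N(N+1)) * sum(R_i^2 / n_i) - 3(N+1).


Step 1: Combine all N = 13 observations and assign midranks.
sorted (value, group, rank): (6,G1,1), (8,G2,2), (9,G1,3.5), (9,G2,3.5), (12,G3,5), (16,G1,6.5), (16,G2,6.5), (17,G3,8), (19,G1,9), (24,G1,10.5), (24,G2,10.5), (26,G3,12), (28,G3,13)
Step 2: Sum ranks within each group.
R_1 = 30.5 (n_1 = 5)
R_2 = 22.5 (n_2 = 4)
R_3 = 38 (n_3 = 4)
Step 3: H = 12/(N(N+1)) * sum(R_i^2/n_i) - 3(N+1)
     = 12/(13*14) * (30.5^2/5 + 22.5^2/4 + 38^2/4) - 3*14
     = 0.065934 * 673.612 - 42
     = 2.414011.
Step 4: Ties present; correction factor C = 1 - 18/(13^3 - 13) = 0.991758. Corrected H = 2.414011 / 0.991758 = 2.434072.
Step 5: Under H0, H ~ chi^2(2); p-value = 0.296107.
Step 6: alpha = 0.1. fail to reject H0.

H = 2.4341, df = 2, p = 0.296107, fail to reject H0.


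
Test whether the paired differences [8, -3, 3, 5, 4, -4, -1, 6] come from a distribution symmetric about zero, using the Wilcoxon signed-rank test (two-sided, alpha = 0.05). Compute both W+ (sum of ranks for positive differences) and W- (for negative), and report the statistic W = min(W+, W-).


Step 1: Drop any zero differences (none here) and take |d_i|.
|d| = [8, 3, 3, 5, 4, 4, 1, 6]
Step 2: Midrank |d_i| (ties get averaged ranks).
ranks: |8|->8, |3|->2.5, |3|->2.5, |5|->6, |4|->4.5, |4|->4.5, |1|->1, |6|->7
Step 3: Attach original signs; sum ranks with positive sign and with negative sign.
W+ = 8 + 2.5 + 6 + 4.5 + 7 = 28
W- = 2.5 + 4.5 + 1 = 8
(Check: W+ + W- = 36 should equal n(n+1)/2 = 36.)
Step 4: Test statistic W = min(W+, W-) = 8.
Step 5: Ties in |d|, so use the tie-corrected normal approximation.
        E[W] = n(n+1)/4 = 8*9/4 = 18.
        Tie groups: |d|=3 (t=2), |d|=4 (t=2); sum(t^3 - t) = 12.
        Var[W] = n(n+1)(2n+1)/24 - sum(t^3-t)/48 = 1224/24 - 12/48 = 50.75.
        z = (W - E[W]) / sqrt(Var[W]) = (8 - 18) / 7.1239 = -1.4037.
        Two-sided p = 2*Phi(z) = 0.160401.
Step 6: alpha = 0.05. fail to reject H0.

W+ = 28, W- = 8, W = min = 8, p = 0.160401, fail to reject H0.


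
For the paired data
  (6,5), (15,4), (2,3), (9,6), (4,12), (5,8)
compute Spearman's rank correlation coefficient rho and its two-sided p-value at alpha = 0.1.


Step 1: Rank x and y separately (midranks; no ties here).
rank(x): 6->4, 15->6, 2->1, 9->5, 4->2, 5->3
rank(y): 5->3, 4->2, 3->1, 6->4, 12->6, 8->5
Step 2: d_i = R_x(i) - R_y(i); compute d_i^2.
  (4-3)^2=1, (6-2)^2=16, (1-1)^2=0, (5-4)^2=1, (2-6)^2=16, (3-5)^2=4
sum(d^2) = 38.
Step 3: rho = 1 - 6*38 / (6*(6^2 - 1)) = 1 - 228/210 = -0.085714.
Step 4: Under H0, t = rho * sqrt((n-2)/(1-rho^2)) = -0.1721 ~ t(4).
Step 5: Two-sided p-value from the t-distribution with 4 df = 0.871743.
Step 6: alpha = 0.1. fail to reject H0.

rho = -0.0857, p = 0.871743, fail to reject H0 at alpha = 0.1.


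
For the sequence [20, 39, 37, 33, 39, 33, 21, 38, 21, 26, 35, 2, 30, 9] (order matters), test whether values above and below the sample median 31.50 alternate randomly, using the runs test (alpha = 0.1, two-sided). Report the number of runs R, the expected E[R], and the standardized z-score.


Step 1: Compute median = 31.50; label A = above, B = below.
Labels in order: BAAAAABABBABBB  (n_A = 7, n_B = 7)
Step 2: Count runs R = 7.
Step 3: Under H0 (random ordering), E[R] = 2*n_A*n_B/(n_A+n_B) + 1 = 2*7*7/14 + 1 = 8.0000.
        Var[R] = 2*n_A*n_B*(2*n_A*n_B - n_A - n_B) / ((n_A+n_B)^2 * (n_A+n_B-1)) = 8232/2548 = 3.2308.
        SD[R] = 1.7974.
Step 4: Continuity-corrected z = (R + 0.5 - E[R]) / SD[R] = (7 + 0.5 - 8.0000) / 1.7974 = -0.2782.
Step 5: Two-sided p-value via normal approximation = 2*(1 - Phi(|z|)) = 0.780879.
Step 6: alpha = 0.1. fail to reject H0.

R = 7, z = -0.2782, p = 0.780879, fail to reject H0.


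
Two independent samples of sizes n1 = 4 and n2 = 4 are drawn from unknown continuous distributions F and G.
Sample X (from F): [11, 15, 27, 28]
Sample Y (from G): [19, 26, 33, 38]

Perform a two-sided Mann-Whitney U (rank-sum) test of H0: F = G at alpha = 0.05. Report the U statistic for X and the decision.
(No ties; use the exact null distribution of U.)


Step 1: Combine and sort all 8 observations; assign midranks.
sorted (value, group): (11,X), (15,X), (19,Y), (26,Y), (27,X), (28,X), (33,Y), (38,Y)
ranks: 11->1, 15->2, 19->3, 26->4, 27->5, 28->6, 33->7, 38->8
Step 2: Rank sum for X: R1 = 1 + 2 + 5 + 6 = 14.
Step 3: U_X = R1 - n1(n1+1)/2 = 14 - 4*5/2 = 14 - 10 = 4.
       U_Y = n1*n2 - U_X = 16 - 4 = 12.
Step 4: No ties, so the exact null distribution of U (based on enumerating the C(8,4) = 70 equally likely rank assignments) gives the two-sided p-value.
Step 5: p-value = 0.342857; compare to alpha = 0.05. fail to reject H0.

U_X = 4, p = 0.342857, fail to reject H0 at alpha = 0.05.


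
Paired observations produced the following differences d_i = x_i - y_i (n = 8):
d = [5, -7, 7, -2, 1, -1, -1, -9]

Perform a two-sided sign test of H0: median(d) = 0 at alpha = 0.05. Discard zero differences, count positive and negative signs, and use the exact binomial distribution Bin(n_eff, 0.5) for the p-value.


Step 1: Discard zero differences. Original n = 8; n_eff = number of nonzero differences = 8.
Nonzero differences (with sign): +5, -7, +7, -2, +1, -1, -1, -9
Step 2: Count signs: positive = 3, negative = 5.
Step 3: Under H0: P(positive) = 0.5, so the number of positives S ~ Bin(8, 0.5).
Step 4: Two-sided exact p-value = sum of Bin(8,0.5) probabilities at or below the observed probability = 0.726562.
Step 5: alpha = 0.05. fail to reject H0.

n_eff = 8, pos = 3, neg = 5, p = 0.726562, fail to reject H0.


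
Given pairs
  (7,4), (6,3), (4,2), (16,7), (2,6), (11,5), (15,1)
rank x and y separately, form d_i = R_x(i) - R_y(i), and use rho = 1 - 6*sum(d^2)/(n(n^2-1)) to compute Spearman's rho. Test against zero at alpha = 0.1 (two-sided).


Step 1: Rank x and y separately (midranks; no ties here).
rank(x): 7->4, 6->3, 4->2, 16->7, 2->1, 11->5, 15->6
rank(y): 4->4, 3->3, 2->2, 7->7, 6->6, 5->5, 1->1
Step 2: d_i = R_x(i) - R_y(i); compute d_i^2.
  (4-4)^2=0, (3-3)^2=0, (2-2)^2=0, (7-7)^2=0, (1-6)^2=25, (5-5)^2=0, (6-1)^2=25
sum(d^2) = 50.
Step 3: rho = 1 - 6*50 / (7*(7^2 - 1)) = 1 - 300/336 = 0.107143.
Step 4: Under H0, t = rho * sqrt((n-2)/(1-rho^2)) = 0.2410 ~ t(5).
Step 5: Two-sided p-value from the t-distribution with 5 df = 0.819151.
Step 6: alpha = 0.1. fail to reject H0.

rho = 0.1071, p = 0.819151, fail to reject H0 at alpha = 0.1.
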